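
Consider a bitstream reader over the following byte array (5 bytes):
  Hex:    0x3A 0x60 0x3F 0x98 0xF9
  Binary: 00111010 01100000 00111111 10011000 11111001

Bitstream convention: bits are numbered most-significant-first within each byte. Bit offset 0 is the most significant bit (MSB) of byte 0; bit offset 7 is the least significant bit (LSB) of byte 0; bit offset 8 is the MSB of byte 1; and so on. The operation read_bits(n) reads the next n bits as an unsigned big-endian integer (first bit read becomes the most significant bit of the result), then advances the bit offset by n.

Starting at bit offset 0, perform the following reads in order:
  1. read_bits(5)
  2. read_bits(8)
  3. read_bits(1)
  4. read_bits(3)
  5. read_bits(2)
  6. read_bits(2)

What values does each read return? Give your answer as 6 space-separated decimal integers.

Answer: 7 76 0 0 1 3

Derivation:
Read 1: bits[0:5] width=5 -> value=7 (bin 00111); offset now 5 = byte 0 bit 5; 35 bits remain
Read 2: bits[5:13] width=8 -> value=76 (bin 01001100); offset now 13 = byte 1 bit 5; 27 bits remain
Read 3: bits[13:14] width=1 -> value=0 (bin 0); offset now 14 = byte 1 bit 6; 26 bits remain
Read 4: bits[14:17] width=3 -> value=0 (bin 000); offset now 17 = byte 2 bit 1; 23 bits remain
Read 5: bits[17:19] width=2 -> value=1 (bin 01); offset now 19 = byte 2 bit 3; 21 bits remain
Read 6: bits[19:21] width=2 -> value=3 (bin 11); offset now 21 = byte 2 bit 5; 19 bits remain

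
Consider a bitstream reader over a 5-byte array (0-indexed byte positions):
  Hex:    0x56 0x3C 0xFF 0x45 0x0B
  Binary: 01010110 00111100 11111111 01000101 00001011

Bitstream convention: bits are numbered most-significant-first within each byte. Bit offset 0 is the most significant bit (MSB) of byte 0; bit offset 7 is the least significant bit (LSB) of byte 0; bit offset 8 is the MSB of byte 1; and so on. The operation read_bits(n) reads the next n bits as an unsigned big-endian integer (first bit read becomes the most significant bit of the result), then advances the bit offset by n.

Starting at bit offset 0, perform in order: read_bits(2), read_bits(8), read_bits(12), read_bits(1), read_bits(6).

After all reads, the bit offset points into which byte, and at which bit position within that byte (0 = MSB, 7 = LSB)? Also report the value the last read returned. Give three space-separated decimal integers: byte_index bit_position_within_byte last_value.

Answer: 3 5 40

Derivation:
Read 1: bits[0:2] width=2 -> value=1 (bin 01); offset now 2 = byte 0 bit 2; 38 bits remain
Read 2: bits[2:10] width=8 -> value=88 (bin 01011000); offset now 10 = byte 1 bit 2; 30 bits remain
Read 3: bits[10:22] width=12 -> value=3903 (bin 111100111111); offset now 22 = byte 2 bit 6; 18 bits remain
Read 4: bits[22:23] width=1 -> value=1 (bin 1); offset now 23 = byte 2 bit 7; 17 bits remain
Read 5: bits[23:29] width=6 -> value=40 (bin 101000); offset now 29 = byte 3 bit 5; 11 bits remain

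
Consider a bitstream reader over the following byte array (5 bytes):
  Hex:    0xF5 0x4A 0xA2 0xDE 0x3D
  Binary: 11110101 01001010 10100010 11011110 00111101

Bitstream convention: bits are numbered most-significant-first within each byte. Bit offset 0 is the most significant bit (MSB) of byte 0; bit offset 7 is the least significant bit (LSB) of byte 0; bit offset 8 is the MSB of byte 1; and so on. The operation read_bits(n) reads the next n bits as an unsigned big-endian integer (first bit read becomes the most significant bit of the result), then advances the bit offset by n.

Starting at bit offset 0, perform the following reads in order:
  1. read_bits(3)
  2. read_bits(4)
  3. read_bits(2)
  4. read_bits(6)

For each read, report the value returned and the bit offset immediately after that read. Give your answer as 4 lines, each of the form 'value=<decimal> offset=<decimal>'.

Answer: value=7 offset=3
value=10 offset=7
value=2 offset=9
value=37 offset=15

Derivation:
Read 1: bits[0:3] width=3 -> value=7 (bin 111); offset now 3 = byte 0 bit 3; 37 bits remain
Read 2: bits[3:7] width=4 -> value=10 (bin 1010); offset now 7 = byte 0 bit 7; 33 bits remain
Read 3: bits[7:9] width=2 -> value=2 (bin 10); offset now 9 = byte 1 bit 1; 31 bits remain
Read 4: bits[9:15] width=6 -> value=37 (bin 100101); offset now 15 = byte 1 bit 7; 25 bits remain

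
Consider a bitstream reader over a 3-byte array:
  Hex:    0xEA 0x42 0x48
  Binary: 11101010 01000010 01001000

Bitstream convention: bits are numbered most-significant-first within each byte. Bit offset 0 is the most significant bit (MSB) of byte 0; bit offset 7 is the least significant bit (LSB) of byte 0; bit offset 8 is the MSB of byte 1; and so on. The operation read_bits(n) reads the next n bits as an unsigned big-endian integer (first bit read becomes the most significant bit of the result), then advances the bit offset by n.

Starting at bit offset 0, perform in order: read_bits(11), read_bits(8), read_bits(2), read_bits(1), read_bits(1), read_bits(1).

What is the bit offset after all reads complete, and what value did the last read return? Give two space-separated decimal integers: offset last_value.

Answer: 24 0

Derivation:
Read 1: bits[0:11] width=11 -> value=1874 (bin 11101010010); offset now 11 = byte 1 bit 3; 13 bits remain
Read 2: bits[11:19] width=8 -> value=18 (bin 00010010); offset now 19 = byte 2 bit 3; 5 bits remain
Read 3: bits[19:21] width=2 -> value=1 (bin 01); offset now 21 = byte 2 bit 5; 3 bits remain
Read 4: bits[21:22] width=1 -> value=0 (bin 0); offset now 22 = byte 2 bit 6; 2 bits remain
Read 5: bits[22:23] width=1 -> value=0 (bin 0); offset now 23 = byte 2 bit 7; 1 bits remain
Read 6: bits[23:24] width=1 -> value=0 (bin 0); offset now 24 = byte 3 bit 0; 0 bits remain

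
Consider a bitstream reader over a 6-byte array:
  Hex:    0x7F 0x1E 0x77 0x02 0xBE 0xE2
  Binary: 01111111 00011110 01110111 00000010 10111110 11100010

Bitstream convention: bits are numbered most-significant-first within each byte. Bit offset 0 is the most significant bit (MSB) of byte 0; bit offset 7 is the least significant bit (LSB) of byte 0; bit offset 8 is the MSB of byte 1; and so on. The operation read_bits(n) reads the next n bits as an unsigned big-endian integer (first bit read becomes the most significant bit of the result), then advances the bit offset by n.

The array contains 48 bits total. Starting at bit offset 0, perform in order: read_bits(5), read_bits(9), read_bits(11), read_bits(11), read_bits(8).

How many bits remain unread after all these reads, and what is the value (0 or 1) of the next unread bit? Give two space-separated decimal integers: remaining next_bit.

Read 1: bits[0:5] width=5 -> value=15 (bin 01111); offset now 5 = byte 0 bit 5; 43 bits remain
Read 2: bits[5:14] width=9 -> value=455 (bin 111000111); offset now 14 = byte 1 bit 6; 34 bits remain
Read 3: bits[14:25] width=11 -> value=1262 (bin 10011101110); offset now 25 = byte 3 bit 1; 23 bits remain
Read 4: bits[25:36] width=11 -> value=43 (bin 00000101011); offset now 36 = byte 4 bit 4; 12 bits remain
Read 5: bits[36:44] width=8 -> value=238 (bin 11101110); offset now 44 = byte 5 bit 4; 4 bits remain

Answer: 4 0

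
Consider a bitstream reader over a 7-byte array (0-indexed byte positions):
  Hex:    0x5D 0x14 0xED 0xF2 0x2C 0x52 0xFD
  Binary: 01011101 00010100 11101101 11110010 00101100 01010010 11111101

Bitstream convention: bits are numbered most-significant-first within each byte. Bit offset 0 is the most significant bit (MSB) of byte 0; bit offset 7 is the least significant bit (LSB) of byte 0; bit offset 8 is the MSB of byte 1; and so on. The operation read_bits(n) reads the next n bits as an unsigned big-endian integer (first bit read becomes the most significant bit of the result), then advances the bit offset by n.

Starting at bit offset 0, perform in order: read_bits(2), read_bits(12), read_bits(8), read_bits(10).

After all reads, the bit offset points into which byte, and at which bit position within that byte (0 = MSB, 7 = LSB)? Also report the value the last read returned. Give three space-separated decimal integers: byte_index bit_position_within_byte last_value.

Answer: 4 0 498

Derivation:
Read 1: bits[0:2] width=2 -> value=1 (bin 01); offset now 2 = byte 0 bit 2; 54 bits remain
Read 2: bits[2:14] width=12 -> value=1861 (bin 011101000101); offset now 14 = byte 1 bit 6; 42 bits remain
Read 3: bits[14:22] width=8 -> value=59 (bin 00111011); offset now 22 = byte 2 bit 6; 34 bits remain
Read 4: bits[22:32] width=10 -> value=498 (bin 0111110010); offset now 32 = byte 4 bit 0; 24 bits remain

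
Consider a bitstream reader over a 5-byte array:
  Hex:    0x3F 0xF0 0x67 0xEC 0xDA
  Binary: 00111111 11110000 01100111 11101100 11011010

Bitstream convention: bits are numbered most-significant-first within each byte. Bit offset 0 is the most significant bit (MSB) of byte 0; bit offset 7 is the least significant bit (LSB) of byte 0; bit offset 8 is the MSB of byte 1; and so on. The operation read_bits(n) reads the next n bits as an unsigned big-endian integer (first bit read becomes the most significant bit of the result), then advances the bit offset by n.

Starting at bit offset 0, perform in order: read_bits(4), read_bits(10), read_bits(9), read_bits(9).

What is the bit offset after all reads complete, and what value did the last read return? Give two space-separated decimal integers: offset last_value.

Read 1: bits[0:4] width=4 -> value=3 (bin 0011); offset now 4 = byte 0 bit 4; 36 bits remain
Read 2: bits[4:14] width=10 -> value=1020 (bin 1111111100); offset now 14 = byte 1 bit 6; 26 bits remain
Read 3: bits[14:23] width=9 -> value=51 (bin 000110011); offset now 23 = byte 2 bit 7; 17 bits remain
Read 4: bits[23:32] width=9 -> value=492 (bin 111101100); offset now 32 = byte 4 bit 0; 8 bits remain

Answer: 32 492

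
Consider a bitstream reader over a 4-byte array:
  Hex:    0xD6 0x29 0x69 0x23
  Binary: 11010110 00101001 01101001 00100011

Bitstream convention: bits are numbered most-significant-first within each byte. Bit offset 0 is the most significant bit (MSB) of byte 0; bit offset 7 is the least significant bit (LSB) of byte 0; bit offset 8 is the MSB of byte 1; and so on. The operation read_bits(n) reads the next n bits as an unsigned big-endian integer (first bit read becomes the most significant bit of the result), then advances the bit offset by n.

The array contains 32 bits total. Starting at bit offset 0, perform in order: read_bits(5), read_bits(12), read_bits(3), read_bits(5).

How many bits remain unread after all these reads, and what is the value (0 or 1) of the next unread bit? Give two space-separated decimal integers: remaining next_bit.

Answer: 7 0

Derivation:
Read 1: bits[0:5] width=5 -> value=26 (bin 11010); offset now 5 = byte 0 bit 5; 27 bits remain
Read 2: bits[5:17] width=12 -> value=3154 (bin 110001010010); offset now 17 = byte 2 bit 1; 15 bits remain
Read 3: bits[17:20] width=3 -> value=6 (bin 110); offset now 20 = byte 2 bit 4; 12 bits remain
Read 4: bits[20:25] width=5 -> value=18 (bin 10010); offset now 25 = byte 3 bit 1; 7 bits remain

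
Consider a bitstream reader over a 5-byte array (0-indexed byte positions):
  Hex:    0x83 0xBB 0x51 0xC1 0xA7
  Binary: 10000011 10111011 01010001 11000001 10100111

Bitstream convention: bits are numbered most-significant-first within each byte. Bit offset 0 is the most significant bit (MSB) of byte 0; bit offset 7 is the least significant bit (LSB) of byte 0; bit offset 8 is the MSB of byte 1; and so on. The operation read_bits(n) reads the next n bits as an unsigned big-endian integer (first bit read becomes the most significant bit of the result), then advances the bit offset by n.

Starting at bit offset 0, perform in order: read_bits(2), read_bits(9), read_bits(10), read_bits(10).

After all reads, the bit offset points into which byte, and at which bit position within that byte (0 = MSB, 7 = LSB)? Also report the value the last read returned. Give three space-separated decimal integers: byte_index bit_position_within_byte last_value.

Read 1: bits[0:2] width=2 -> value=2 (bin 10); offset now 2 = byte 0 bit 2; 38 bits remain
Read 2: bits[2:11] width=9 -> value=29 (bin 000011101); offset now 11 = byte 1 bit 3; 29 bits remain
Read 3: bits[11:21] width=10 -> value=874 (bin 1101101010); offset now 21 = byte 2 bit 5; 19 bits remain
Read 4: bits[21:31] width=10 -> value=224 (bin 0011100000); offset now 31 = byte 3 bit 7; 9 bits remain

Answer: 3 7 224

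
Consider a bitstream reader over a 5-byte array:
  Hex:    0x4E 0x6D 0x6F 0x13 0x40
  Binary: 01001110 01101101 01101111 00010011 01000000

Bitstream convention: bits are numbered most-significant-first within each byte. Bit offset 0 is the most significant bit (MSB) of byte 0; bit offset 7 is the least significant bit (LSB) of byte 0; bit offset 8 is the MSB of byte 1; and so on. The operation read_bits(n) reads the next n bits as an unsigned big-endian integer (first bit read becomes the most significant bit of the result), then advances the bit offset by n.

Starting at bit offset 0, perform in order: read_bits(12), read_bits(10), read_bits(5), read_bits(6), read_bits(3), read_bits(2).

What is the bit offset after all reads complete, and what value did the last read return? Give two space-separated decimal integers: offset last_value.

Read 1: bits[0:12] width=12 -> value=1254 (bin 010011100110); offset now 12 = byte 1 bit 4; 28 bits remain
Read 2: bits[12:22] width=10 -> value=859 (bin 1101011011); offset now 22 = byte 2 bit 6; 18 bits remain
Read 3: bits[22:27] width=5 -> value=24 (bin 11000); offset now 27 = byte 3 bit 3; 13 bits remain
Read 4: bits[27:33] width=6 -> value=38 (bin 100110); offset now 33 = byte 4 bit 1; 7 bits remain
Read 5: bits[33:36] width=3 -> value=4 (bin 100); offset now 36 = byte 4 bit 4; 4 bits remain
Read 6: bits[36:38] width=2 -> value=0 (bin 00); offset now 38 = byte 4 bit 6; 2 bits remain

Answer: 38 0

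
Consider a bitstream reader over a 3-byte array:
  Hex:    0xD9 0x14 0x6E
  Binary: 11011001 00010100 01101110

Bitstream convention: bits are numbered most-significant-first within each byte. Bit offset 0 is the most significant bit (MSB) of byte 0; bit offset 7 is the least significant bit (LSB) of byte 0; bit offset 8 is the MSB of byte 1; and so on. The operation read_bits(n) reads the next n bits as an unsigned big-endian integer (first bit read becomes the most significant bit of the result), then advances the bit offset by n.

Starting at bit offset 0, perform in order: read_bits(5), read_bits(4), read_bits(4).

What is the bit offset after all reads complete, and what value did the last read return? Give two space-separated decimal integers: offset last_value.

Read 1: bits[0:5] width=5 -> value=27 (bin 11011); offset now 5 = byte 0 bit 5; 19 bits remain
Read 2: bits[5:9] width=4 -> value=2 (bin 0010); offset now 9 = byte 1 bit 1; 15 bits remain
Read 3: bits[9:13] width=4 -> value=2 (bin 0010); offset now 13 = byte 1 bit 5; 11 bits remain

Answer: 13 2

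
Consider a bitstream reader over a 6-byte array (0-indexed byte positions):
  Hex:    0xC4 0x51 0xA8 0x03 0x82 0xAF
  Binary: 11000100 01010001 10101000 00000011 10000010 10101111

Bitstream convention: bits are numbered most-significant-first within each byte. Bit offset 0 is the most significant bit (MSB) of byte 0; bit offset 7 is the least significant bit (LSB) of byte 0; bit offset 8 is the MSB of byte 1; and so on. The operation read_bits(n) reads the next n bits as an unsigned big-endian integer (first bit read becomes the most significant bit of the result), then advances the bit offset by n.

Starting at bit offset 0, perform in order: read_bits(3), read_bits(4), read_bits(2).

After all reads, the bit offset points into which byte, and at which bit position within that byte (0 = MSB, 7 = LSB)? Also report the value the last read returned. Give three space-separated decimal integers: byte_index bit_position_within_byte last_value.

Read 1: bits[0:3] width=3 -> value=6 (bin 110); offset now 3 = byte 0 bit 3; 45 bits remain
Read 2: bits[3:7] width=4 -> value=2 (bin 0010); offset now 7 = byte 0 bit 7; 41 bits remain
Read 3: bits[7:9] width=2 -> value=0 (bin 00); offset now 9 = byte 1 bit 1; 39 bits remain

Answer: 1 1 0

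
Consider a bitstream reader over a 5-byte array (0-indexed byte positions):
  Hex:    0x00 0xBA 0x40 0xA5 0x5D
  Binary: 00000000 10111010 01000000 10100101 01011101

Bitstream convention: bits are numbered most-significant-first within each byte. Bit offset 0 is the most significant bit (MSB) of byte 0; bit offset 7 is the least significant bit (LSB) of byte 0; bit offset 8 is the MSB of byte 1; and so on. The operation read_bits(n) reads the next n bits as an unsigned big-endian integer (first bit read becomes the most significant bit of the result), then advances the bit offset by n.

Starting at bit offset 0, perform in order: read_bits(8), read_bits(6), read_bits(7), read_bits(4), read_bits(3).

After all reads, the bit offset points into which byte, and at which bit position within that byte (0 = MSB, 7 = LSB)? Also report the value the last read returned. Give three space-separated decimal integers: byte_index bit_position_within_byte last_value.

Answer: 3 4 2

Derivation:
Read 1: bits[0:8] width=8 -> value=0 (bin 00000000); offset now 8 = byte 1 bit 0; 32 bits remain
Read 2: bits[8:14] width=6 -> value=46 (bin 101110); offset now 14 = byte 1 bit 6; 26 bits remain
Read 3: bits[14:21] width=7 -> value=72 (bin 1001000); offset now 21 = byte 2 bit 5; 19 bits remain
Read 4: bits[21:25] width=4 -> value=1 (bin 0001); offset now 25 = byte 3 bit 1; 15 bits remain
Read 5: bits[25:28] width=3 -> value=2 (bin 010); offset now 28 = byte 3 bit 4; 12 bits remain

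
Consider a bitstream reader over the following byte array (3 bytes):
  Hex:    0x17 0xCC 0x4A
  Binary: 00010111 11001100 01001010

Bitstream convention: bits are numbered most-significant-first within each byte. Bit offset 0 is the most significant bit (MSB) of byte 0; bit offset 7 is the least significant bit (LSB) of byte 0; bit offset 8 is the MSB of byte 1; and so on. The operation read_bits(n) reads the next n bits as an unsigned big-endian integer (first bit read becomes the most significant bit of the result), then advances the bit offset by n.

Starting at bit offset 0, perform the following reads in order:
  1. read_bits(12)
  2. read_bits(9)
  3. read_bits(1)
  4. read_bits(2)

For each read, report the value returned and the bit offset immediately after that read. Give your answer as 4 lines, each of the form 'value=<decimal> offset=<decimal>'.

Read 1: bits[0:12] width=12 -> value=380 (bin 000101111100); offset now 12 = byte 1 bit 4; 12 bits remain
Read 2: bits[12:21] width=9 -> value=393 (bin 110001001); offset now 21 = byte 2 bit 5; 3 bits remain
Read 3: bits[21:22] width=1 -> value=0 (bin 0); offset now 22 = byte 2 bit 6; 2 bits remain
Read 4: bits[22:24] width=2 -> value=2 (bin 10); offset now 24 = byte 3 bit 0; 0 bits remain

Answer: value=380 offset=12
value=393 offset=21
value=0 offset=22
value=2 offset=24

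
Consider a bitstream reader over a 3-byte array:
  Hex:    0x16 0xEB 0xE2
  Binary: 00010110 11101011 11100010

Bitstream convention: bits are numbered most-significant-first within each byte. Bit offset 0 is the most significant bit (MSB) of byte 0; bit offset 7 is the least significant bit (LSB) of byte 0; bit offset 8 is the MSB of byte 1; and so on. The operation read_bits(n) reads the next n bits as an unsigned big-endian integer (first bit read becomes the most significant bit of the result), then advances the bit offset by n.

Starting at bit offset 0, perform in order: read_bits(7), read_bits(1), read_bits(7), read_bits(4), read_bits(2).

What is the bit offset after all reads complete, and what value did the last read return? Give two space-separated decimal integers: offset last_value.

Answer: 21 0

Derivation:
Read 1: bits[0:7] width=7 -> value=11 (bin 0001011); offset now 7 = byte 0 bit 7; 17 bits remain
Read 2: bits[7:8] width=1 -> value=0 (bin 0); offset now 8 = byte 1 bit 0; 16 bits remain
Read 3: bits[8:15] width=7 -> value=117 (bin 1110101); offset now 15 = byte 1 bit 7; 9 bits remain
Read 4: bits[15:19] width=4 -> value=15 (bin 1111); offset now 19 = byte 2 bit 3; 5 bits remain
Read 5: bits[19:21] width=2 -> value=0 (bin 00); offset now 21 = byte 2 bit 5; 3 bits remain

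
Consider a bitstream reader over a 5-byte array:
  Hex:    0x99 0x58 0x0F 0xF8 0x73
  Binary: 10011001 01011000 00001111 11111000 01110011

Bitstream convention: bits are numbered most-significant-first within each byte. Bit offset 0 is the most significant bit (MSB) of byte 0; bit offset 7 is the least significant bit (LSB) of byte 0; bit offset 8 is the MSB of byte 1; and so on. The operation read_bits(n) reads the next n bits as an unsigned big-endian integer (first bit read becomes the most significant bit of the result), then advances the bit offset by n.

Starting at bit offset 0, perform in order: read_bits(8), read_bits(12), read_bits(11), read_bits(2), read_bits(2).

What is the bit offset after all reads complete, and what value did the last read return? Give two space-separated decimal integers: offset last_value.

Read 1: bits[0:8] width=8 -> value=153 (bin 10011001); offset now 8 = byte 1 bit 0; 32 bits remain
Read 2: bits[8:20] width=12 -> value=1408 (bin 010110000000); offset now 20 = byte 2 bit 4; 20 bits remain
Read 3: bits[20:31] width=11 -> value=2044 (bin 11111111100); offset now 31 = byte 3 bit 7; 9 bits remain
Read 4: bits[31:33] width=2 -> value=0 (bin 00); offset now 33 = byte 4 bit 1; 7 bits remain
Read 5: bits[33:35] width=2 -> value=3 (bin 11); offset now 35 = byte 4 bit 3; 5 bits remain

Answer: 35 3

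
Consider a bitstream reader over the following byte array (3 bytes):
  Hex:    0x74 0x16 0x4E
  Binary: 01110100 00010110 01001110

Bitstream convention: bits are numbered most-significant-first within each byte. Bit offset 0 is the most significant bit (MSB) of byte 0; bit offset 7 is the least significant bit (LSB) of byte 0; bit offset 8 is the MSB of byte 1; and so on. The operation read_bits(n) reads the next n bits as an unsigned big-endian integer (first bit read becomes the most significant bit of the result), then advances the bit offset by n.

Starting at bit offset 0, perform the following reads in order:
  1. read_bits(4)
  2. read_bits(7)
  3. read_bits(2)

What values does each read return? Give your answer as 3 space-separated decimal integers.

Read 1: bits[0:4] width=4 -> value=7 (bin 0111); offset now 4 = byte 0 bit 4; 20 bits remain
Read 2: bits[4:11] width=7 -> value=32 (bin 0100000); offset now 11 = byte 1 bit 3; 13 bits remain
Read 3: bits[11:13] width=2 -> value=2 (bin 10); offset now 13 = byte 1 bit 5; 11 bits remain

Answer: 7 32 2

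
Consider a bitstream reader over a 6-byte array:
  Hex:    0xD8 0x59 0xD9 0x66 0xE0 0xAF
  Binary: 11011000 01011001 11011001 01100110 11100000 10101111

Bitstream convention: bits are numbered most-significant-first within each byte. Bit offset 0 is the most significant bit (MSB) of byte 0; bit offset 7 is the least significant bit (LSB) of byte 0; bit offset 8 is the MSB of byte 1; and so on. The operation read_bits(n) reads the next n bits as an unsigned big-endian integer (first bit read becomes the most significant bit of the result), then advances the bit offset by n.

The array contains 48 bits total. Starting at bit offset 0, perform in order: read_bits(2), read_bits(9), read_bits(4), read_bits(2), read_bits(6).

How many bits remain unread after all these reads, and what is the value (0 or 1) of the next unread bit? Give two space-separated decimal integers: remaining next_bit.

Read 1: bits[0:2] width=2 -> value=3 (bin 11); offset now 2 = byte 0 bit 2; 46 bits remain
Read 2: bits[2:11] width=9 -> value=194 (bin 011000010); offset now 11 = byte 1 bit 3; 37 bits remain
Read 3: bits[11:15] width=4 -> value=12 (bin 1100); offset now 15 = byte 1 bit 7; 33 bits remain
Read 4: bits[15:17] width=2 -> value=3 (bin 11); offset now 17 = byte 2 bit 1; 31 bits remain
Read 5: bits[17:23] width=6 -> value=44 (bin 101100); offset now 23 = byte 2 bit 7; 25 bits remain

Answer: 25 1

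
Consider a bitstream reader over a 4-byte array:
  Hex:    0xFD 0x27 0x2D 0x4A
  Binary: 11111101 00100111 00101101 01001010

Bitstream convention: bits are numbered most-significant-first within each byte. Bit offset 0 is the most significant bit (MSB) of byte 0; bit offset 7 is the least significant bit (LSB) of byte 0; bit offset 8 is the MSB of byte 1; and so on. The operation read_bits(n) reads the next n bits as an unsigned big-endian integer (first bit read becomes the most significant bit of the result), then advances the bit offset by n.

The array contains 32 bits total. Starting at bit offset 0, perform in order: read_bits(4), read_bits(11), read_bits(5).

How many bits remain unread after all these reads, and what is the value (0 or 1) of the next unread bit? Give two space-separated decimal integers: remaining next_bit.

Read 1: bits[0:4] width=4 -> value=15 (bin 1111); offset now 4 = byte 0 bit 4; 28 bits remain
Read 2: bits[4:15] width=11 -> value=1683 (bin 11010010011); offset now 15 = byte 1 bit 7; 17 bits remain
Read 3: bits[15:20] width=5 -> value=18 (bin 10010); offset now 20 = byte 2 bit 4; 12 bits remain

Answer: 12 1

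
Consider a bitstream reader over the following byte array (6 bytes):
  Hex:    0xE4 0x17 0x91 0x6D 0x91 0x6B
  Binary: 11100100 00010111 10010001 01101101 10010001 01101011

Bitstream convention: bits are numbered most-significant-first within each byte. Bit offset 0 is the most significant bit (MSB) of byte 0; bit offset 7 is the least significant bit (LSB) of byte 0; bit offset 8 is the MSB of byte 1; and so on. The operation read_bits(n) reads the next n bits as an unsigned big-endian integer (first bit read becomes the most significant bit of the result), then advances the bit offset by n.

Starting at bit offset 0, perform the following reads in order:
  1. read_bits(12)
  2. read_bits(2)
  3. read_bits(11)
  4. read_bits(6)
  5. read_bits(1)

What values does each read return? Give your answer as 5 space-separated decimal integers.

Answer: 3649 1 1826 54 1

Derivation:
Read 1: bits[0:12] width=12 -> value=3649 (bin 111001000001); offset now 12 = byte 1 bit 4; 36 bits remain
Read 2: bits[12:14] width=2 -> value=1 (bin 01); offset now 14 = byte 1 bit 6; 34 bits remain
Read 3: bits[14:25] width=11 -> value=1826 (bin 11100100010); offset now 25 = byte 3 bit 1; 23 bits remain
Read 4: bits[25:31] width=6 -> value=54 (bin 110110); offset now 31 = byte 3 bit 7; 17 bits remain
Read 5: bits[31:32] width=1 -> value=1 (bin 1); offset now 32 = byte 4 bit 0; 16 bits remain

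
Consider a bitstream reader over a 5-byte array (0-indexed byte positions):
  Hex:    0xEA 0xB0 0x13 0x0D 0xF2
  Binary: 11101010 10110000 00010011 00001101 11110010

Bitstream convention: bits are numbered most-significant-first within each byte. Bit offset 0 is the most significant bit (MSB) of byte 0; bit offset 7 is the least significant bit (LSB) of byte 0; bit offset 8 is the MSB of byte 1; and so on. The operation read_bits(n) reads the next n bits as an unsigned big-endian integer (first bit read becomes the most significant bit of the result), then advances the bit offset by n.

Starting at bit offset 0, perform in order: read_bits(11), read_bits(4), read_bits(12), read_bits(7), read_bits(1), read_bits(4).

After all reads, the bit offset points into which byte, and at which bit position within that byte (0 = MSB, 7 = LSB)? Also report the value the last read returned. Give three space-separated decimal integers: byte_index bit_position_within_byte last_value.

Answer: 4 7 9

Derivation:
Read 1: bits[0:11] width=11 -> value=1877 (bin 11101010101); offset now 11 = byte 1 bit 3; 29 bits remain
Read 2: bits[11:15] width=4 -> value=8 (bin 1000); offset now 15 = byte 1 bit 7; 25 bits remain
Read 3: bits[15:27] width=12 -> value=152 (bin 000010011000); offset now 27 = byte 3 bit 3; 13 bits remain
Read 4: bits[27:34] width=7 -> value=55 (bin 0110111); offset now 34 = byte 4 bit 2; 6 bits remain
Read 5: bits[34:35] width=1 -> value=1 (bin 1); offset now 35 = byte 4 bit 3; 5 bits remain
Read 6: bits[35:39] width=4 -> value=9 (bin 1001); offset now 39 = byte 4 bit 7; 1 bits remain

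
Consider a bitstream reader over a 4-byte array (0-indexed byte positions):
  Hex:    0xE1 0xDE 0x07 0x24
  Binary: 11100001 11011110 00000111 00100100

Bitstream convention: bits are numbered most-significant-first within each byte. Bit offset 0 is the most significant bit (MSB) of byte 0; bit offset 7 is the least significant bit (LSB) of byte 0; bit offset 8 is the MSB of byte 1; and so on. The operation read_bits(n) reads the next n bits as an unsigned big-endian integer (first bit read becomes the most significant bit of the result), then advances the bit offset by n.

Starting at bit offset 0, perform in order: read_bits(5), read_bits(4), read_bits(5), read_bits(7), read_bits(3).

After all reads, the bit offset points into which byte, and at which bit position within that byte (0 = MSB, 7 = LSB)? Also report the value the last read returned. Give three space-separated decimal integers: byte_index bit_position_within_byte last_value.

Answer: 3 0 7

Derivation:
Read 1: bits[0:5] width=5 -> value=28 (bin 11100); offset now 5 = byte 0 bit 5; 27 bits remain
Read 2: bits[5:9] width=4 -> value=3 (bin 0011); offset now 9 = byte 1 bit 1; 23 bits remain
Read 3: bits[9:14] width=5 -> value=23 (bin 10111); offset now 14 = byte 1 bit 6; 18 bits remain
Read 4: bits[14:21] width=7 -> value=64 (bin 1000000); offset now 21 = byte 2 bit 5; 11 bits remain
Read 5: bits[21:24] width=3 -> value=7 (bin 111); offset now 24 = byte 3 bit 0; 8 bits remain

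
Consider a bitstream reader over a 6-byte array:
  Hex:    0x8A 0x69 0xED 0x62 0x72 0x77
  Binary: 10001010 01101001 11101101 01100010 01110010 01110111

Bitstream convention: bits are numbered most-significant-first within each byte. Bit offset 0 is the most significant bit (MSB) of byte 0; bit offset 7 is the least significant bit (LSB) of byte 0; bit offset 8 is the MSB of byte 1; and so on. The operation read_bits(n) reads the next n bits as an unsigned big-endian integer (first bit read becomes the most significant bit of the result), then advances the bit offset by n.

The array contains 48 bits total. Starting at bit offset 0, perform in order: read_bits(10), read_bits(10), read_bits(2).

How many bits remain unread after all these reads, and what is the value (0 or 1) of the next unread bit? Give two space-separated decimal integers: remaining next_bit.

Answer: 26 0

Derivation:
Read 1: bits[0:10] width=10 -> value=553 (bin 1000101001); offset now 10 = byte 1 bit 2; 38 bits remain
Read 2: bits[10:20] width=10 -> value=670 (bin 1010011110); offset now 20 = byte 2 bit 4; 28 bits remain
Read 3: bits[20:22] width=2 -> value=3 (bin 11); offset now 22 = byte 2 bit 6; 26 bits remain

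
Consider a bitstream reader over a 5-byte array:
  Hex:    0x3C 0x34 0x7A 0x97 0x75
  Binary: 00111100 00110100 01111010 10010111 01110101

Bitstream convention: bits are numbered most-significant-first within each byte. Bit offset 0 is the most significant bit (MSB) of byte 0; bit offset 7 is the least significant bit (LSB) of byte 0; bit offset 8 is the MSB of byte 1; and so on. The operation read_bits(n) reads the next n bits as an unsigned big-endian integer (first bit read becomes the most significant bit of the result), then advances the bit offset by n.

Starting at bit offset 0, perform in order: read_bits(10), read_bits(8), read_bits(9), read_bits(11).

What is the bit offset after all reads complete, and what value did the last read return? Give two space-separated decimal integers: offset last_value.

Read 1: bits[0:10] width=10 -> value=240 (bin 0011110000); offset now 10 = byte 1 bit 2; 30 bits remain
Read 2: bits[10:18] width=8 -> value=209 (bin 11010001); offset now 18 = byte 2 bit 2; 22 bits remain
Read 3: bits[18:27] width=9 -> value=468 (bin 111010100); offset now 27 = byte 3 bit 3; 13 bits remain
Read 4: bits[27:38] width=11 -> value=1501 (bin 10111011101); offset now 38 = byte 4 bit 6; 2 bits remain

Answer: 38 1501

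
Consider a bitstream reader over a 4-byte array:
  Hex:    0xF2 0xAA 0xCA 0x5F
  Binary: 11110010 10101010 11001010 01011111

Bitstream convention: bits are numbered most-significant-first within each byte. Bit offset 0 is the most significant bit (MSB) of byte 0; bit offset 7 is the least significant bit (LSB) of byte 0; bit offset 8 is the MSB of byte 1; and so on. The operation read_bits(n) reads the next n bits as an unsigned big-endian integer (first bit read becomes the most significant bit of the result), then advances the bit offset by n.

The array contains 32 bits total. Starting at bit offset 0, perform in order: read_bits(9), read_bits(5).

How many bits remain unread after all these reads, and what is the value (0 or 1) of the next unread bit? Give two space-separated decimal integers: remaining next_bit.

Answer: 18 1

Derivation:
Read 1: bits[0:9] width=9 -> value=485 (bin 111100101); offset now 9 = byte 1 bit 1; 23 bits remain
Read 2: bits[9:14] width=5 -> value=10 (bin 01010); offset now 14 = byte 1 bit 6; 18 bits remain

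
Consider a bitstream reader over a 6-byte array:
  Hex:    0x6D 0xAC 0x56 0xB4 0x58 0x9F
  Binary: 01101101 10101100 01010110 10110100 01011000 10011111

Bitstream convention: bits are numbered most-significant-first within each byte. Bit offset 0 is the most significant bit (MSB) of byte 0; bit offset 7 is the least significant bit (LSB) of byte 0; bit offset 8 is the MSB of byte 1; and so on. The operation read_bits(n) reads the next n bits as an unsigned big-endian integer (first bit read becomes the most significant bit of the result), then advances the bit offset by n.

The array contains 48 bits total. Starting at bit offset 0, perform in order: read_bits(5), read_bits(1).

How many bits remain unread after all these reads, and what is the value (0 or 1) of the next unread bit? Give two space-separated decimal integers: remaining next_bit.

Read 1: bits[0:5] width=5 -> value=13 (bin 01101); offset now 5 = byte 0 bit 5; 43 bits remain
Read 2: bits[5:6] width=1 -> value=1 (bin 1); offset now 6 = byte 0 bit 6; 42 bits remain

Answer: 42 0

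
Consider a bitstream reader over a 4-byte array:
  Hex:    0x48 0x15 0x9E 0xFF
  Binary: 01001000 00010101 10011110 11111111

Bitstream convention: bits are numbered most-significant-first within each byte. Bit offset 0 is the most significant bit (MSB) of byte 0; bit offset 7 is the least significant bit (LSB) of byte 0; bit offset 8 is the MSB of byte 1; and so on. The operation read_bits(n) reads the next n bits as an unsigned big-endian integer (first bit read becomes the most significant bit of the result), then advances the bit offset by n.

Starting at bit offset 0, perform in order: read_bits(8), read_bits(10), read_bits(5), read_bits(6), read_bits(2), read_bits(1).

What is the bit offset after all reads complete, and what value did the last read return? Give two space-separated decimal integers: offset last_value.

Read 1: bits[0:8] width=8 -> value=72 (bin 01001000); offset now 8 = byte 1 bit 0; 24 bits remain
Read 2: bits[8:18] width=10 -> value=86 (bin 0001010110); offset now 18 = byte 2 bit 2; 14 bits remain
Read 3: bits[18:23] width=5 -> value=15 (bin 01111); offset now 23 = byte 2 bit 7; 9 bits remain
Read 4: bits[23:29] width=6 -> value=31 (bin 011111); offset now 29 = byte 3 bit 5; 3 bits remain
Read 5: bits[29:31] width=2 -> value=3 (bin 11); offset now 31 = byte 3 bit 7; 1 bits remain
Read 6: bits[31:32] width=1 -> value=1 (bin 1); offset now 32 = byte 4 bit 0; 0 bits remain

Answer: 32 1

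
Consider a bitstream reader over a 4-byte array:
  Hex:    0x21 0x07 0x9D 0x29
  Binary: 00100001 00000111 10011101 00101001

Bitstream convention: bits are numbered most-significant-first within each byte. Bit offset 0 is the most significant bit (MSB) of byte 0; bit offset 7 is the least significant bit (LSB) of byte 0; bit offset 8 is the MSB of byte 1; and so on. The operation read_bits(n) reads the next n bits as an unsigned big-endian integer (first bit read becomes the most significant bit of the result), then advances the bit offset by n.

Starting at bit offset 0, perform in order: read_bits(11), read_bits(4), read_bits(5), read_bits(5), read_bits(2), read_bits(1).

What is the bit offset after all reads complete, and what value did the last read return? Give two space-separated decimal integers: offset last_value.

Read 1: bits[0:11] width=11 -> value=264 (bin 00100001000); offset now 11 = byte 1 bit 3; 21 bits remain
Read 2: bits[11:15] width=4 -> value=3 (bin 0011); offset now 15 = byte 1 bit 7; 17 bits remain
Read 3: bits[15:20] width=5 -> value=25 (bin 11001); offset now 20 = byte 2 bit 4; 12 bits remain
Read 4: bits[20:25] width=5 -> value=26 (bin 11010); offset now 25 = byte 3 bit 1; 7 bits remain
Read 5: bits[25:27] width=2 -> value=1 (bin 01); offset now 27 = byte 3 bit 3; 5 bits remain
Read 6: bits[27:28] width=1 -> value=0 (bin 0); offset now 28 = byte 3 bit 4; 4 bits remain

Answer: 28 0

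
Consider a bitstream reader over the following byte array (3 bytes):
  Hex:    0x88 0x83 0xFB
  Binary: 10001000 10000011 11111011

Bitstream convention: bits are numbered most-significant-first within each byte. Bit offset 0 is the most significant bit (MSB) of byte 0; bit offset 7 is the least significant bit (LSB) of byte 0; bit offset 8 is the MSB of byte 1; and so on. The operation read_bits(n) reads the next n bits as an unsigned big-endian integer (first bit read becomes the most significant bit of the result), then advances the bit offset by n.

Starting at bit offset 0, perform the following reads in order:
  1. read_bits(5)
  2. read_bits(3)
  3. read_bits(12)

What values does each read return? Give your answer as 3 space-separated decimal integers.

Read 1: bits[0:5] width=5 -> value=17 (bin 10001); offset now 5 = byte 0 bit 5; 19 bits remain
Read 2: bits[5:8] width=3 -> value=0 (bin 000); offset now 8 = byte 1 bit 0; 16 bits remain
Read 3: bits[8:20] width=12 -> value=2111 (bin 100000111111); offset now 20 = byte 2 bit 4; 4 bits remain

Answer: 17 0 2111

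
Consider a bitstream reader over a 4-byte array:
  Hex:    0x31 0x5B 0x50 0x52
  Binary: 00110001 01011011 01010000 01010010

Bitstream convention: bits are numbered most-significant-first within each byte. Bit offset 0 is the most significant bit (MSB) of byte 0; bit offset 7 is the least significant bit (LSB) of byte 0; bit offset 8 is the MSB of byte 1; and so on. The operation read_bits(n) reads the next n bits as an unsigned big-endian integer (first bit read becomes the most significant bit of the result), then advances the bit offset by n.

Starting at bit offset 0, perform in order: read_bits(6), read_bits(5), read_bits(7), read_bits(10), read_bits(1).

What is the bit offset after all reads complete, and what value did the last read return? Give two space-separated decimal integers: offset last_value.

Answer: 29 0

Derivation:
Read 1: bits[0:6] width=6 -> value=12 (bin 001100); offset now 6 = byte 0 bit 6; 26 bits remain
Read 2: bits[6:11] width=5 -> value=10 (bin 01010); offset now 11 = byte 1 bit 3; 21 bits remain
Read 3: bits[11:18] width=7 -> value=109 (bin 1101101); offset now 18 = byte 2 bit 2; 14 bits remain
Read 4: bits[18:28] width=10 -> value=261 (bin 0100000101); offset now 28 = byte 3 bit 4; 4 bits remain
Read 5: bits[28:29] width=1 -> value=0 (bin 0); offset now 29 = byte 3 bit 5; 3 bits remain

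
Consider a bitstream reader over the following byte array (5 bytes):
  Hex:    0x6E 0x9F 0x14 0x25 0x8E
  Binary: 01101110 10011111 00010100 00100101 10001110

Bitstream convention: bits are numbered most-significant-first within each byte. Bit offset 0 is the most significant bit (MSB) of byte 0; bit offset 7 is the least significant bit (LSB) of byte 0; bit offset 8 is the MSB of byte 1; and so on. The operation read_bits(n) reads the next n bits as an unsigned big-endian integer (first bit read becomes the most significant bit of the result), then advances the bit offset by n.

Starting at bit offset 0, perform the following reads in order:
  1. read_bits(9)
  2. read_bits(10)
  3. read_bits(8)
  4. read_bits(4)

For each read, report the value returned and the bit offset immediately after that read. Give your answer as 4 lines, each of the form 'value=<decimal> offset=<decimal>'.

Read 1: bits[0:9] width=9 -> value=221 (bin 011011101); offset now 9 = byte 1 bit 1; 31 bits remain
Read 2: bits[9:19] width=10 -> value=248 (bin 0011111000); offset now 19 = byte 2 bit 3; 21 bits remain
Read 3: bits[19:27] width=8 -> value=161 (bin 10100001); offset now 27 = byte 3 bit 3; 13 bits remain
Read 4: bits[27:31] width=4 -> value=2 (bin 0010); offset now 31 = byte 3 bit 7; 9 bits remain

Answer: value=221 offset=9
value=248 offset=19
value=161 offset=27
value=2 offset=31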